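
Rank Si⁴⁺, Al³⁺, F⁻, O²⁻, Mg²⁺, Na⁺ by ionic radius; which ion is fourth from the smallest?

These species are isoelectronic with 10 electrons. The only difference is the number of protons: Si⁴⁺ (Z=14), Al³⁺ (Z=13), Mg²⁺ (Z=12), Na⁺ (Z=11), F⁻ (Z=9), O²⁻ (Z=8). The strongest nuclear pull (Si⁴⁺) gives the smallest ion.
So the order is Si⁴⁺ < Al³⁺ < Mg²⁺ < Na⁺ < F⁻ < O²⁻; the 4th-smallest ion is Na⁺.

Na⁺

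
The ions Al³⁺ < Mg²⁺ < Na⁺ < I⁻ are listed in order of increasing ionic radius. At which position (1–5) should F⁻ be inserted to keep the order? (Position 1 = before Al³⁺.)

Electron counts and nuclear charges: Al³⁺ (Z=13, 10 e⁻), Mg²⁺ (Z=12, 10 e⁻), Na⁺ (Z=11, 10 e⁻), F⁻ (Z=9, 10 e⁻), I⁻ (Z=53, 54 e⁻). Al³⁺ < Mg²⁺ (isoelectronic, higher Z=13 is smaller); Mg²⁺ < Na⁺ (both 10 e⁻, Z=12>11); Na⁺ < F⁻ (isoelectronic, higher Z=11 is smaller); F⁻ < I⁻ (same group, period 2 vs 5).
With F⁻ included the full order is Al³⁺ < Mg²⁺ < Na⁺ < F⁻ < I⁻, so it takes position 4.

4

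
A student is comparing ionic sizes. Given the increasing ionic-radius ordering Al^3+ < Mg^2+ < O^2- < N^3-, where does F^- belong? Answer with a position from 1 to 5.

Isoelectronic series (10 e⁻ each). Size is set by nuclear charge: more protons means a smaller ion. Al^3+ (Z=13), Mg^2+ (Z=12), F^- (Z=9), O^2- (Z=8), N^3- (Z=7).
The complete sequence is Al^3+ < Mg^2+ < F^- < O^2- < N^3-. F^- sits at position 3.

3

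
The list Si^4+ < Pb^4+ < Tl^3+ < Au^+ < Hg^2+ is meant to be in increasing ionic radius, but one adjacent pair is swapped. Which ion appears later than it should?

Compare adjacent ions: Hg^2+ and Au^+ share 78 electrons; the higher nuclear charge on Hg (Z=80) contracts it more, so Hg^2+ < Au^+ — yet in this increasing list Au^+ sits before Hg^2+. Nothing else is reversed, so Hg^2+ should move one place to the left.

Hg^2+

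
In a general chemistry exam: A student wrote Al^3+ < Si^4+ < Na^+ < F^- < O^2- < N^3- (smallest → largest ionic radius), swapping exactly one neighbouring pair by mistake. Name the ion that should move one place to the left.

Compare adjacent ions: both have 10 electrons but Z(Si)=14 > Z(Al)=13, so Si^4+ should be the smaller of the two — yet in this increasing list Al^3+ sits before Si^4+. Nothing else is reversed, so Si^4+ should move one place to the left.

Si^4+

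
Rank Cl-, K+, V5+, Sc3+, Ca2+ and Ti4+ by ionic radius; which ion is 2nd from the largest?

K+

Each ion has 18 electrons. The ranking follows nuclear charge in reverse — greater Z gives a smaller radius. V5+ (Z=23), Ti4+ (Z=22), Sc3+ (Z=21), Ca2+ (Z=20), K+ (Z=19), Cl- (Z=17).
Full ascending order: V5+ < Ti4+ < Sc3+ < Ca2+ < K+ < Cl-. Counting from the largest, position 2 is K+.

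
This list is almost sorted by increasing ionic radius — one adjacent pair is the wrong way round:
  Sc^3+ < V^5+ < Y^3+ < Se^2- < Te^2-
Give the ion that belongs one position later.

Sc^3+

Compare adjacent ions: V^5+ and Sc^3+ share 18 electrons; the higher nuclear charge on V (Z=23) contracts it more, so V^5+ < Sc^3+ — yet in this increasing list Sc^3+ sits before V^5+. Nothing else is reversed, so Sc^3+ should move one place to the right.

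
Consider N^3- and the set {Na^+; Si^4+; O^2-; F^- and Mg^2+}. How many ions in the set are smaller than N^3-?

These species are isoelectronic with 10 electrons. The only difference is the number of protons: Si^4+ (Z=14), Mg^2+ (Z=12), Na^+ (Z=11), F^- (Z=9), O^2- (Z=8), N^3- (Z=7). The strongest nuclear pull (Si^4+) gives the smallest ion.
Ordering all of them (including N^3-) by radius gives Si^4+ < Mg^2+ < Na^+ < F^- < O^2- < N^3-. That's 5.

5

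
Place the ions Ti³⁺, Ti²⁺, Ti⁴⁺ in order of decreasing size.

For a single element, ionic radius drops as positive charge rises — Ti⁴⁺ < Ti²⁺.

Ti²⁺ > Ti³⁺ > Ti⁴⁺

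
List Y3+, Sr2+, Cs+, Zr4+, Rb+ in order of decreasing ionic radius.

Zr4+ (Z=40, 36 e⁻), Y3+ (Z=39, 36 e⁻), Sr2+ (Z=38, 36 e⁻), Rb+ (Z=37, 36 e⁻), Cs+ (Z=55, 54 e⁻). Zr4+ < Y3+ (isoelectronic, higher Z=40 is smaller); Y3+ < Sr2+ (both 36 e⁻, Z=39>38); Sr2+ < Rb+ (isoelectronic, higher Z=38 is smaller); Rb+ < Cs+ (same group, period 5 vs 6).

Cs+ > Rb+ > Sr2+ > Y3+ > Zr4+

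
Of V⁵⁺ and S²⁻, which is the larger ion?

S²⁻

Each ion has 18 electrons. The ranking follows nuclear charge in reverse — greater Z gives a smaller radius. V⁵⁺ (Z=23), S²⁻ (Z=16).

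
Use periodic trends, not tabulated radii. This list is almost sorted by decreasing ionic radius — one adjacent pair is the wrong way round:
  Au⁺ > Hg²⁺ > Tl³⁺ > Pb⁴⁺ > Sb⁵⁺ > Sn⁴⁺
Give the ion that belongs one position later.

Compare adjacent ions: they are isoelectronic (46 e⁻) and Sb has more protons than Sn (51 vs 50), making Sb⁵⁺ smaller — yet in this decreasing list Sb⁵⁺ sits before Sn⁴⁺. Nothing else is reversed, so Sb⁵⁺ should move one place to the right.

Sb⁵⁺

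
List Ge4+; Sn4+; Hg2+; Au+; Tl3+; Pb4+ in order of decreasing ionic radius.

Au+ > Hg2+ > Tl3+ > Pb4+ > Sn4+ > Ge4+

First list Z and electron count for each: Ge4+: 28 e⁻, Z=32, Sn4+: 46 e⁻, Z=50, Pb4+: 78 e⁻, Z=82, Tl3+: 78 e⁻, Z=81, Hg2+: 78 e⁻, Z=80, Au+: 78 e⁻, Z=79. Ge4+ < Sn4+ (same group, period 4 vs 5); Sn4+ < Pb4+ (same group, 1 shell fewer); Pb4+ < Tl3+ (both 78 e⁻, Z=82>81); Tl3+ < Hg2+ (both 78 e⁻, Z=81>80); Hg2+ < Au+ (isoelectronic, higher Z=80 is smaller).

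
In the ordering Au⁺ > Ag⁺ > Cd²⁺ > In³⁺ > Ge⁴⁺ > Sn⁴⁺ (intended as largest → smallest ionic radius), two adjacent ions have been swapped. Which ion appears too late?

Sn⁴⁺

Check each adjacent pair. Ge⁴⁺ and Sn⁴⁺ are reversed: Ge⁴⁺ and Sn⁴⁺ are in one column with the same charge; the lighter period-4 ion has one fewer shell and is smaller. No other neighbouring pair contradicts the periodic trends, so Sn⁴⁺ is the ion listed too late.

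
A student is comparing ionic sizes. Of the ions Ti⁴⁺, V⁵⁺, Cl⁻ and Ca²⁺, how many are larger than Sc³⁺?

2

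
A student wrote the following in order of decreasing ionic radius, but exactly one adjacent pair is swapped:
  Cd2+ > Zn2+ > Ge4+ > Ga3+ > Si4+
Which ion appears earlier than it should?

Check each adjacent pair. Ge4+ and Ga3+ are reversed: both have 28 electrons but Z(Ge)=32 > Z(Ga)=31, so Ge4+ should be the smaller of the two. No other neighbouring pair contradicts the periodic trends, so Ge4+ is the ion listed too early.

Ge4+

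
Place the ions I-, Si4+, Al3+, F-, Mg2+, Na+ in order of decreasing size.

I- > F- > Na+ > Mg2+ > Al3+ > Si4+

First list Z and electron count for each: Si4+: 10 e⁻, Z=14, Al3+: 10 e⁻, Z=13, Mg2+: 10 e⁻, Z=12, Na+: 10 e⁻, Z=11, F-: 10 e⁻, Z=9, I-: 54 e⁻, Z=53. Si4+ < Al3+ (both 10 e⁻, Z=14>13); Al3+ < Mg2+ (both 10 e⁻, Z=13>12); Mg2+ < Na+ (both 10 e⁻, Z=12>11); Na+ < F- (both 10 e⁻, Z=11>9); F- < I- (same group, period 2 vs 5).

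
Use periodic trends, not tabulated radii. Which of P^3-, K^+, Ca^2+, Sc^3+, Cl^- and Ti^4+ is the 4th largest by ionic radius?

Ca^2+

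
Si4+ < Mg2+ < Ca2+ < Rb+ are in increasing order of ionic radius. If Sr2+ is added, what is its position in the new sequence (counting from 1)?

Tabulating Z and e⁻: Si4+ has 10 e⁻ (Z=14), Mg2+ has 10 e⁻ (Z=12), Ca2+ has 18 e⁻ (Z=20), Sr2+ has 36 e⁻ (Z=38), Rb+ has 36 e⁻ (Z=37). Si4+ < Mg2+ (isoelectronic, higher Z=14 is smaller); Mg2+ < Ca2+ (same group, 1 shell fewer); Ca2+ < Sr2+ (same group, period 4 vs 5); Sr2+ < Rb+ (both 36 e⁻, Z=38>37).
Merged order: Si4+ < Mg2+ < Ca2+ < Sr2+ < Rb+ — Sr2+ is number 4.

4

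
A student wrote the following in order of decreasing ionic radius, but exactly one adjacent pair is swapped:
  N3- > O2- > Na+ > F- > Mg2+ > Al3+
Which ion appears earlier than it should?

Na+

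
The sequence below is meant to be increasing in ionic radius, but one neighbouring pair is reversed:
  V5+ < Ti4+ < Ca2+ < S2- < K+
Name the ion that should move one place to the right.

Compare adjacent ions: K+ and S2- share 18 electrons; the higher nuclear charge on K (Z=19) contracts it more, so K+ < S2- — yet in this increasing list S2- sits before K+. Nothing else is reversed, so S2- should move one place to the right.

S2-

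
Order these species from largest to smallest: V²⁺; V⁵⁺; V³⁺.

V²⁺ > V³⁺ > V⁵⁺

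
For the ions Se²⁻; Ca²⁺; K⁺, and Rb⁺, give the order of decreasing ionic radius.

Se²⁻ > Rb⁺ > K⁺ > Ca²⁺

Tabulating Z and e⁻: Ca²⁺ (Z=20, 18 e⁻), K⁺ (Z=19, 18 e⁻), Rb⁺ (Z=37, 36 e⁻), Se²⁻ (Z=34, 36 e⁻). Ca²⁺ < K⁺ (isoelectronic, higher Z=20 is smaller); K⁺ < Rb⁺ (same group, 1 shell fewer); Rb⁺ < Se²⁻ (isoelectronic, higher Z=37 is smaller).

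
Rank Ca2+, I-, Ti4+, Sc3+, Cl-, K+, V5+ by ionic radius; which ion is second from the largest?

Cl-

First list Z and electron count for each: V5+ (Z=23, 18 e⁻), Ti4+ (Z=22, 18 e⁻), Sc3+ (Z=21, 18 e⁻), Ca2+ (Z=20, 18 e⁻), K+ (Z=19, 18 e⁻), Cl- (Z=17, 18 e⁻), I- (Z=53, 54 e⁻). V5+ < Ti4+ (both 18 e⁻, Z=23>22); Ti4+ < Sc3+ (isoelectronic, higher Z=22 is smaller); Sc3+ < Ca2+ (isoelectronic, higher Z=21 is smaller); Ca2+ < K+ (isoelectronic, higher Z=20 is smaller); K+ < Cl- (isoelectronic, higher Z=19 is smaller); Cl- < I- (same group, period 3 vs 5).
That gives V5+ < Ti4+ < Sc3+ < Ca2+ < K+ < Cl- < I-. From the largest end, number 2 is Cl-.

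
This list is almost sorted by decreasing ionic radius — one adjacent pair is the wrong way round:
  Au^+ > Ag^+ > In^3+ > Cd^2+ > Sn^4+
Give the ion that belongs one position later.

In^3+

Scanning neighbour by neighbour, only In^3+/Cd^2+ violates a trend: they are isoelectronic (46 e⁻) and In has more protons than Cd (49 vs 48), making In^3+ smaller. That makes In^3+ the one sitting a position early relative to where it belongs.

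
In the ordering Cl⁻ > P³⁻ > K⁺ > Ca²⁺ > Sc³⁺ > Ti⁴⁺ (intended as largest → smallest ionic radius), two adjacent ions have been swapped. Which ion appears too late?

Compare adjacent ions: both have 18 electrons but Z(Cl)=17 > Z(P)=15, so Cl⁻ should be the smaller of the two — yet in this decreasing list Cl⁻ sits before P³⁻. Nothing else is reversed, so P³⁻ should move one place to the left.

P³⁻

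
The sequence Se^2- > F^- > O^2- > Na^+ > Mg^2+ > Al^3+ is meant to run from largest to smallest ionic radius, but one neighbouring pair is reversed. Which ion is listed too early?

Check each adjacent pair. F^- and O^2- are reversed: F^- and O^2- share 10 electrons; the higher nuclear charge on F (Z=9) contracts it more, so F^- < O^2-. No other neighbouring pair contradicts the periodic trends, so F^- is the ion listed too early.

F^-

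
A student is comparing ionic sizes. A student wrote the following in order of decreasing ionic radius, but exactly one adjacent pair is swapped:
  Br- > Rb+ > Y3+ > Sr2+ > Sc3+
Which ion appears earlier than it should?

Scanning neighbour by neighbour, only Y3+/Sr2+ violates a trend: both have 36 electrons but Z(Y)=39 > Z(Sr)=38, so Y3+ should be the smaller of the two. That makes Y3+ the one sitting a position early relative to where it belongs.

Y3+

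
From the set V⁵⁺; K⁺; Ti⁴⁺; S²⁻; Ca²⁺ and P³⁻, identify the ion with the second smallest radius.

These species are isoelectronic with 18 electrons. The only difference is the number of protons: V⁵⁺ (Z=23), Ti⁴⁺ (Z=22), Ca²⁺ (Z=20), K⁺ (Z=19), S²⁻ (Z=16), P³⁻ (Z=15). The strongest nuclear pull (V⁵⁺) gives the smallest ion.
So the order is V⁵⁺ < Ti⁴⁺ < Ca²⁺ < K⁺ < S²⁻ < P³⁻; the 2nd-smallest ion is Ti⁴⁺.

Ti⁴⁺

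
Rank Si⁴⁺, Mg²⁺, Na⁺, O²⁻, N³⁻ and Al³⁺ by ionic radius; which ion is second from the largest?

O²⁻

Each ion has 10 electrons. The ranking follows nuclear charge in reverse — greater Z gives a smaller radius. Si⁴⁺ (Z=14), Al³⁺ (Z=13), Mg²⁺ (Z=12), Na⁺ (Z=11), O²⁻ (Z=8), N³⁻ (Z=7).
Full ascending order: Si⁴⁺ < Al³⁺ < Mg²⁺ < Na⁺ < O²⁻ < N³⁻. Counting from the largest, position 2 is O²⁻.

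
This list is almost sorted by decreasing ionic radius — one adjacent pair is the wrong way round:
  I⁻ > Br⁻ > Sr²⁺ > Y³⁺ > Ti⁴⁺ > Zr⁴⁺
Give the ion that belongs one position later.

Ti⁴⁺

Check each adjacent pair. Ti⁴⁺ and Zr⁴⁺ are reversed: same group and charge — period 4 sits above period 5, so Ti⁴⁺ is smaller. No other neighbouring pair contradicts the periodic trends, so Ti⁴⁺ is the ion listed too early.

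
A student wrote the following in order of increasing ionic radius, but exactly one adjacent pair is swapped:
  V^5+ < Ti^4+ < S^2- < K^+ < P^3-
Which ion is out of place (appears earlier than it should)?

S^2-

The pair S^2-, K^+ is the wrong way round — K^+ and S^2- share 18 electrons; the higher nuclear charge on K (Z=19) contracts it more, so K^+ < S^2-. All other adjacent pairs agree with periodic trends, so S^2- is the misplaced ion.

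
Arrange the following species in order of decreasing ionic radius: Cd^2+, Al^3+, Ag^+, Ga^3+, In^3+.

Ag^+ > Cd^2+ > In^3+ > Ga^3+ > Al^3+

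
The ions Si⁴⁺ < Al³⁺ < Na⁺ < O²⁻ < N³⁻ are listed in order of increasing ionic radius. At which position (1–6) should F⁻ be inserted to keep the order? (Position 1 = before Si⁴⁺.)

4

All of these have 10 electrons (isoelectronic). With the same electron cloud, the ion with the most protons pulls it in tightest. Nuclear charges: Si⁴⁺ (Z=14), Al³⁺ (Z=13), Na⁺ (Z=11), F⁻ (Z=9), O²⁻ (Z=8), N³⁻ (Z=7). Highest Z is smallest.
With F⁻ included the full order is Si⁴⁺ < Al³⁺ < Na⁺ < F⁻ < O²⁻ < N³⁻, so it takes position 4.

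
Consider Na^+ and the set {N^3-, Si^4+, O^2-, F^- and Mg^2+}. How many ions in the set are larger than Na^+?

3

All of these have 10 electrons (isoelectronic). With the same electron cloud, the ion with the most protons pulls it in tightest. Nuclear charges: Si^4+ (Z=14), Mg^2+ (Z=12), Na^+ (Z=11), F^- (Z=9), O^2- (Z=8), N^3- (Z=7). Highest Z is smallest.
Placing each against Na^+: smaller — Si^4+, Mg^2+; larger — F^-, O^2-, N^3-. Count: 3.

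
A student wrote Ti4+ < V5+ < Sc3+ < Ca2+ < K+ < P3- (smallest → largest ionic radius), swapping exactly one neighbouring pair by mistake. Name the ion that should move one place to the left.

V5+

The pair Ti4+, V5+ is the wrong way round — both have 18 electrons but Z(V)=23 > Z(Ti)=22, so V5+ should be the smaller of the two. All other adjacent pairs agree with periodic trends, so V5+ is the misplaced ion.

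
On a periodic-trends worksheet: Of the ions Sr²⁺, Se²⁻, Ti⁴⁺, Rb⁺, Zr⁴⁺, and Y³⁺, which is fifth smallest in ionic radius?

Rb⁺

Electron counts and nuclear charges: Ti⁴⁺: 18 e⁻, Z=22, Zr⁴⁺: 36 e⁻, Z=40, Y³⁺: 36 e⁻, Z=39, Sr²⁺: 36 e⁻, Z=38, Rb⁺: 36 e⁻, Z=37, Se²⁻: 36 e⁻, Z=34. Ti⁴⁺ < Zr⁴⁺ (same group, period 4 vs 5); Zr⁴⁺ < Y³⁺ (isoelectronic, higher Z=40 is smaller); Y³⁺ < Sr²⁺ (both 36 e⁻, Z=39>38); Sr²⁺ < Rb⁺ (isoelectronic, higher Z=38 is smaller); Rb⁺ < Se²⁻ (isoelectronic, higher Z=37 is smaller).
So the order is Ti⁴⁺ < Zr⁴⁺ < Y³⁺ < Sr²⁺ < Rb⁺ < Se²⁻; the 5th-smallest ion is Rb⁺.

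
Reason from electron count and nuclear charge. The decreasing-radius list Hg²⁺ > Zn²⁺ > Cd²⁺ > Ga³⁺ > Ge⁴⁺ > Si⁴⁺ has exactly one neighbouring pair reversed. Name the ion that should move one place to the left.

Cd²⁺

Compare adjacent ions: Zn²⁺ and Cd²⁺ are in one column with the same charge; the lighter period-4 ion has one fewer shell and is smaller — yet in this decreasing list Zn²⁺ sits before Cd²⁺. Nothing else is reversed, so Cd²⁺ should move one place to the left.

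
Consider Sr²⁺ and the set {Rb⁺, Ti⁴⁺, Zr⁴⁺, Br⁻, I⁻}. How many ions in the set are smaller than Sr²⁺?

First list Z and electron count for each: Ti⁴⁺: 18 e⁻, Z=22, Zr⁴⁺: 36 e⁻, Z=40, Sr²⁺: 36 e⁻, Z=38, Rb⁺: 36 e⁻, Z=37, Br⁻: 36 e⁻, Z=35, I⁻: 54 e⁻, Z=53. Ti⁴⁺ < Zr⁴⁺ (same group, period 4 vs 5); Zr⁴⁺ < Sr²⁺ (both 36 e⁻, Z=40>38); Sr²⁺ < Rb⁺ (both 36 e⁻, Z=38>37); Rb⁺ < Br⁻ (isoelectronic, higher Z=37 is smaller); Br⁻ < I⁻ (same group, 1 shell fewer).
Overall: Ti⁴⁺ < Zr⁴⁺ < Sr²⁺ < Rb⁺ < Br⁻ < I⁻. Sr²⁺ has 2 below it and 3 above. So 2 are smaller.

2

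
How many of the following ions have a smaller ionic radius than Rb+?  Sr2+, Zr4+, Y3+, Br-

3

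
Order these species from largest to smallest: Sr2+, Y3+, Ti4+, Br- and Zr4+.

Electron counts and nuclear charges: Ti4+ has 18 e⁻ (Z=22), Zr4+ has 36 e⁻ (Z=40), Y3+ has 36 e⁻ (Z=39), Sr2+ has 36 e⁻ (Z=38), Br- has 36 e⁻ (Z=35). Ti4+ < Zr4+ (same group, period 4 vs 5); Zr4+ < Y3+ (isoelectronic, higher Z=40 is smaller); Y3+ < Sr2+ (isoelectronic, higher Z=39 is smaller); Sr2+ < Br- (isoelectronic, higher Z=38 is smaller).

Br- > Sr2+ > Y3+ > Zr4+ > Ti4+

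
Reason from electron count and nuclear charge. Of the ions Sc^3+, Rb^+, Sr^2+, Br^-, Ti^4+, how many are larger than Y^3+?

Work out protons and electrons: Ti^4+ has 18 e⁻ (Z=22), Sc^3+ has 18 e⁻ (Z=21), Y^3+ has 36 e⁻ (Z=39), Sr^2+ has 36 e⁻ (Z=38), Rb^+ has 36 e⁻ (Z=37), Br^- has 36 e⁻ (Z=35). Ti^4+ < Sc^3+ (isoelectronic, higher Z=22 is smaller); Sc^3+ < Y^3+ (same group, 1 shell fewer); Y^3+ < Sr^2+ (both 36 e⁻, Z=39>38); Sr^2+ < Rb^+ (isoelectronic, higher Z=38 is smaller); Rb^+ < Br^- (both 36 e⁻, Z=37>35).
Ordering all of them (including Y^3+) by radius gives Ti^4+ < Sc^3+ < Y^3+ < Sr^2+ < Rb^+ < Br^-. So 3 are larger.

3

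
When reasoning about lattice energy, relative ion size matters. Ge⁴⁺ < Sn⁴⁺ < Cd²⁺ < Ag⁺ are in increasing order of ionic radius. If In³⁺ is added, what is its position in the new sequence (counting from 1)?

3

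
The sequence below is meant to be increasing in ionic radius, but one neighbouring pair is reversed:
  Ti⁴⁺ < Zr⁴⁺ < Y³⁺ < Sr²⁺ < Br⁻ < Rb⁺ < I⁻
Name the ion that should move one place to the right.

Br⁻

Check each adjacent pair. Br⁻ and Rb⁺ are reversed: Rb⁺ and Br⁻ share 36 electrons; the higher nuclear charge on Rb (Z=37) contracts it more, so Rb⁺ < Br⁻. No other neighbouring pair contradicts the periodic trends, so Br⁻ is the ion listed too early.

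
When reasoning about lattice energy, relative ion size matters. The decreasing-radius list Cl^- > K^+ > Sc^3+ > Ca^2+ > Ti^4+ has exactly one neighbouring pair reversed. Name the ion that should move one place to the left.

The pair Sc^3+, Ca^2+ is the wrong way round — both have 18 electrons but Z(Sc)=21 > Z(Ca)=20, so Sc^3+ should be the smaller of the two. All other adjacent pairs agree with periodic trends, so Ca^2+ is the misplaced ion.

Ca^2+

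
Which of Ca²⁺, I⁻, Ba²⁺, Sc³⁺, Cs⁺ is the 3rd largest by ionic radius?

Ba²⁺

Electron counts and nuclear charges: Sc³⁺: 18 e⁻, Z=21, Ca²⁺: 18 e⁻, Z=20, Ba²⁺: 54 e⁻, Z=56, Cs⁺: 54 e⁻, Z=55, I⁻: 54 e⁻, Z=53. Sc³⁺ < Ca²⁺ (both 18 e⁻, Z=21>20); Ca²⁺ < Ba²⁺ (same group, 2 shells fewer); Ba²⁺ < Cs⁺ (both 54 e⁻, Z=56>55); Cs⁺ < I⁻ (isoelectronic, higher Z=55 is smaller).
Full ascending order: Sc³⁺ < Ca²⁺ < Ba²⁺ < Cs⁺ < I⁻. Counting from the largest, position 3 is Ba²⁺.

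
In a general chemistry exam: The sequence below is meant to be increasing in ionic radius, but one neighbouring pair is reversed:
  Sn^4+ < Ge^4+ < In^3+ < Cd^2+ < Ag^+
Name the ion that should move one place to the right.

Sn^4+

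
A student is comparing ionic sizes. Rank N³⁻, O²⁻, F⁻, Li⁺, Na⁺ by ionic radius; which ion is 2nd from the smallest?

Work out protons and electrons: Li⁺ has 2 e⁻ (Z=3), Na⁺ has 10 e⁻ (Z=11), F⁻ has 10 e⁻ (Z=9), O²⁻ has 10 e⁻ (Z=8), N³⁻ has 10 e⁻ (Z=7). Li⁺ < Na⁺ (same group, 1 shell fewer); Na⁺ < F⁻ (both 10 e⁻, Z=11>9); F⁻ < O²⁻ (both 10 e⁻, Z=9>8); O²⁻ < N³⁻ (isoelectronic, higher Z=8 is smaller).
That gives Li⁺ < Na⁺ < F⁻ < O²⁻ < N³⁻. From the smallest end, number 2 is Na⁺.

Na⁺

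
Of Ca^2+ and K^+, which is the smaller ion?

Ca^2+

These species are isoelectronic with 18 electrons. The only difference is the number of protons: Ca^2+ (Z=20), K^+ (Z=19). The strongest nuclear pull (Ca^2+) gives the smallest ion.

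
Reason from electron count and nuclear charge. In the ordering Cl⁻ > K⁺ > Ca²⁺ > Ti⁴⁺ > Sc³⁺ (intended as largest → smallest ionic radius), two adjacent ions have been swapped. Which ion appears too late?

Compare adjacent ions: both have 18 electrons but Z(Ti)=22 > Z(Sc)=21, so Ti⁴⁺ should be the smaller of the two — yet in this decreasing list Ti⁴⁺ sits before Sc³⁺. Nothing else is reversed, so Sc³⁺ should move one place to the left.

Sc³⁺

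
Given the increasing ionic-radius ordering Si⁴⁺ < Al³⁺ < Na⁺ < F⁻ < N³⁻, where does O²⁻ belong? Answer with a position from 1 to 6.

5

Each ion has 10 electrons. The ranking follows nuclear charge in reverse — greater Z gives a smaller radius. Si⁴⁺ (Z=14), Al³⁺ (Z=13), Na⁺ (Z=11), F⁻ (Z=9), O²⁻ (Z=8), N³⁻ (Z=7).
Putting O²⁻ in gives Si⁴⁺ < Al³⁺ < Na⁺ < F⁻ < O²⁻ < N³⁻; it lands at slot 5.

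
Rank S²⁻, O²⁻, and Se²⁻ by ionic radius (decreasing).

Se²⁻ > S²⁻ > O²⁻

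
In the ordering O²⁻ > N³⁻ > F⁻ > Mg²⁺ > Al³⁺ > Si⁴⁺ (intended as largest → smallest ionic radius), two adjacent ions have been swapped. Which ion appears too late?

N³⁻

Check each adjacent pair. O²⁻ and N³⁻ are reversed: both have 10 electrons but Z(O)=8 > Z(N)=7, so O²⁻ should be the smaller of the two. No other neighbouring pair contradicts the periodic trends, so N³⁻ is the ion listed too late.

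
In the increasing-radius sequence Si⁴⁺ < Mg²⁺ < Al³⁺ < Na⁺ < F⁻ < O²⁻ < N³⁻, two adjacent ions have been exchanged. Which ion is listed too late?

Al³⁺

The pair Mg²⁺, Al³⁺ is the wrong way round — they are isoelectronic (10 e⁻) and Al has more protons than Mg (13 vs 12), making Al³⁺ smaller. All other adjacent pairs agree with periodic trends, so Al³⁺ is the misplaced ion.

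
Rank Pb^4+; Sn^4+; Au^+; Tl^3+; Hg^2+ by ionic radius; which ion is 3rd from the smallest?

Tabulating Z and e⁻: Sn^4+ has 46 e⁻ (Z=50), Pb^4+ has 78 e⁻ (Z=82), Tl^3+ has 78 e⁻ (Z=81), Hg^2+ has 78 e⁻ (Z=80), Au^+ has 78 e⁻ (Z=79). Sn^4+ < Pb^4+ (same group, period 5 vs 6); Pb^4+ < Tl^3+ (both 78 e⁻, Z=82>81); Tl^3+ < Hg^2+ (isoelectronic, higher Z=81 is smaller); Hg^2+ < Au^+ (isoelectronic, higher Z=80 is smaller).
So the order is Sn^4+ < Pb^4+ < Tl^3+ < Hg^2+ < Au^+; the 3rd-smallest ion is Tl^3+.

Tl^3+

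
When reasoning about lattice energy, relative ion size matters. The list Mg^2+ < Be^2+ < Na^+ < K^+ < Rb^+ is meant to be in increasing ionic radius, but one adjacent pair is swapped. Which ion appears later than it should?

Compare adjacent ions: Be^2+ and Mg^2+ are in one column with the same charge; the lighter period-2 ion has one fewer shell and is smaller — yet in this increasing list Mg^2+ sits before Be^2+. Nothing else is reversed, so Be^2+ should move one place to the left.

Be^2+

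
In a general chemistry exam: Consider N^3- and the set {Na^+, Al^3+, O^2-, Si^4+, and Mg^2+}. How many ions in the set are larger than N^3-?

These species are isoelectronic with 10 electrons. The only difference is the number of protons: Si^4+ (Z=14), Al^3+ (Z=13), Mg^2+ (Z=12), Na^+ (Z=11), O^2- (Z=8), N^3- (Z=7). The strongest nuclear pull (Si^4+) gives the smallest ion.
Overall: Si^4+ < Al^3+ < Mg^2+ < Na^+ < O^2- < N^3-. N^3- has 5 below it and 0 above. Count: 0.

0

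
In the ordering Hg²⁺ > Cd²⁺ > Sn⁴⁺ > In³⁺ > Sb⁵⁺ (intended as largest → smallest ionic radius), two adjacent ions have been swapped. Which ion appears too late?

Check each adjacent pair. Sn⁴⁺ and In³⁺ are reversed: Sn⁴⁺ and In³⁺ share 46 electrons; the higher nuclear charge on Sn (Z=50) contracts it more, so Sn⁴⁺ < In³⁺. No other neighbouring pair contradicts the periodic trends, so In³⁺ is the ion listed too late.

In³⁺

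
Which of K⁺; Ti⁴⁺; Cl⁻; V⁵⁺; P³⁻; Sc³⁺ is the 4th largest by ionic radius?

Sc³⁺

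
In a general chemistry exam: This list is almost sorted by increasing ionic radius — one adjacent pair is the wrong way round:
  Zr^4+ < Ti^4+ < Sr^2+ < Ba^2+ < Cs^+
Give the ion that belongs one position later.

Scanning neighbour by neighbour, only Zr^4+/Ti^4+ violates a trend: both in group 4 with the same charge; Ti^4+ (period 4) has the smaller radius. That makes Zr^4+ the one sitting a position early relative to where it belongs.

Zr^4+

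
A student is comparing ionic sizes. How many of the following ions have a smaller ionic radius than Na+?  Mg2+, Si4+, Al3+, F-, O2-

3

All of these have 10 electrons (isoelectronic). With the same electron cloud, the ion with the most protons pulls it in tightest. Nuclear charges: Si4+ (Z=14), Al3+ (Z=13), Mg2+ (Z=12), Na+ (Z=11), F- (Z=9), O2- (Z=8). Highest Z is smallest.
Placing each against Na+: smaller — Si4+, Al3+, Mg2+; larger — F-, O2-. That's 3.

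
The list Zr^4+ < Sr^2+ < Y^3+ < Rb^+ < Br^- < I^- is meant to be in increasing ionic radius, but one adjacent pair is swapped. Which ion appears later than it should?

Compare adjacent ions: both have 36 electrons but Z(Y)=39 > Z(Sr)=38, so Y^3+ should be the smaller of the two — yet in this increasing list Sr^2+ sits before Y^3+. Nothing else is reversed, so Y^3+ should move one place to the left.

Y^3+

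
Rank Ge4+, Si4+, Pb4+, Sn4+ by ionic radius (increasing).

Si4+ < Ge4+ < Sn4+ < Pb4+

These ions sit in one column with identical charge. Each step down the periodic table adds a principal shell, increasing the radius.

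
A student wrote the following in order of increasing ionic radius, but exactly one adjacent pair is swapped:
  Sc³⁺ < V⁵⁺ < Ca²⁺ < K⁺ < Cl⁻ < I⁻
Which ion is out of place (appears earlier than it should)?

The pair Sc³⁺, V⁵⁺ is the wrong way round — V⁵⁺ and Sc³⁺ share 18 electrons; the higher nuclear charge on V (Z=23) contracts it more, so V⁵⁺ < Sc³⁺. All other adjacent pairs agree with periodic trends, so Sc³⁺ is the misplaced ion.

Sc³⁺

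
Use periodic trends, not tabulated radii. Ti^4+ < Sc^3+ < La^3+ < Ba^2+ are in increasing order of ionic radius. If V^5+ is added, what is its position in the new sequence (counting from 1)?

1

Work out protons and electrons: V^5+ (Z=23, 18 e⁻), Ti^4+ (Z=22, 18 e⁻), Sc^3+ (Z=21, 18 e⁻), La^3+ (Z=57, 54 e⁻), Ba^2+ (Z=56, 54 e⁻). V^5+ < Ti^4+ (isoelectronic, higher Z=23 is smaller); Ti^4+ < Sc^3+ (isoelectronic, higher Z=22 is smaller); Sc^3+ < La^3+ (same group, period 4 vs 6); La^3+ < Ba^2+ (both 54 e⁻, Z=57>56).
With V^5+ included the full order is V^5+ < Ti^4+ < Sc^3+ < La^3+ < Ba^2+, so it takes position 1.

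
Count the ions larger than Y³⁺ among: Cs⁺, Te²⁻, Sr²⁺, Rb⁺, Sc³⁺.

First list Z and electron count for each: Sc³⁺: 18 e⁻, Z=21, Y³⁺: 36 e⁻, Z=39, Sr²⁺: 36 e⁻, Z=38, Rb⁺: 36 e⁻, Z=37, Cs⁺: 54 e⁻, Z=55, Te²⁻: 54 e⁻, Z=52. Sc³⁺ < Y³⁺ (same group, 1 shell fewer); Y³⁺ < Sr²⁺ (both 36 e⁻, Z=39>38); Sr²⁺ < Rb⁺ (both 36 e⁻, Z=38>37); Rb⁺ < Cs⁺ (same group, 1 shell fewer); Cs⁺ < Te²⁻ (isoelectronic, higher Z=55 is smaller).
Ordering all of them (including Y³⁺) by radius gives Sc³⁺ < Y³⁺ < Sr²⁺ < Rb⁺ < Cs⁺ < Te²⁻. So 4 are larger.

4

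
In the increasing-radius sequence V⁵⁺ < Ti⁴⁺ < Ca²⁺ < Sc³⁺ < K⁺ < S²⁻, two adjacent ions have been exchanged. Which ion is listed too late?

Scanning neighbour by neighbour, only Ca²⁺/Sc³⁺ violates a trend: Sc³⁺ and Ca²⁺ share 18 electrons; the higher nuclear charge on Sc (Z=21) contracts it more, so Sc³⁺ < Ca²⁺. That makes Sc³⁺ the one sitting a position late relative to where it belongs.

Sc³⁺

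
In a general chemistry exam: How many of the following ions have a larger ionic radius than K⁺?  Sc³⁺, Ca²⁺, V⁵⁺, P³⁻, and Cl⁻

2

These species are isoelectronic with 18 electrons. The only difference is the number of protons: V⁵⁺ (Z=23), Sc³⁺ (Z=21), Ca²⁺ (Z=20), K⁺ (Z=19), Cl⁻ (Z=17), P³⁻ (Z=15). The strongest nuclear pull (V⁵⁺) gives the smallest ion.
Ordering all of them (including K⁺) by radius gives V⁵⁺ < Sc³⁺ < Ca²⁺ < K⁺ < Cl⁻ < P³⁻. That's 2.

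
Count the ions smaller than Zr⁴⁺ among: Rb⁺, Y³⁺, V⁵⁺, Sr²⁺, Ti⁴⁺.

2

V⁵⁺: 18 e⁻, Z=23, Ti⁴⁺: 18 e⁻, Z=22, Zr⁴⁺: 36 e⁻, Z=40, Y³⁺: 36 e⁻, Z=39, Sr²⁺: 36 e⁻, Z=38, Rb⁺: 36 e⁻, Z=37. V⁵⁺ < Ti⁴⁺ (both 18 e⁻, Z=23>22); Ti⁴⁺ < Zr⁴⁺ (same group, period 4 vs 5); Zr⁴⁺ < Y³⁺ (isoelectronic, higher Z=40 is smaller); Y³⁺ < Sr²⁺ (both 36 e⁻, Z=39>38); Sr²⁺ < Rb⁺ (isoelectronic, higher Z=38 is smaller).
Overall: V⁵⁺ < Ti⁴⁺ < Zr⁴⁺ < Y³⁺ < Sr²⁺ < Rb⁺. Zr⁴⁺ has 2 below it and 3 above. That's 2.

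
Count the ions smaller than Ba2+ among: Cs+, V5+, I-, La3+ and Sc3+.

V5+: 18 e⁻, Z=23, Sc3+: 18 e⁻, Z=21, La3+: 54 e⁻, Z=57, Ba2+: 54 e⁻, Z=56, Cs+: 54 e⁻, Z=55, I-: 54 e⁻, Z=53. V5+ < Sc3+ (both 18 e⁻, Z=23>21); Sc3+ < La3+ (same group, 2 shells fewer); La3+ < Ba2+ (isoelectronic, higher Z=57 is smaller); Ba2+ < Cs+ (isoelectronic, higher Z=56 is smaller); Cs+ < I- (both 54 e⁻, Z=55>53).
Overall: V5+ < Sc3+ < La3+ < Ba2+ < Cs+ < I-. Ba2+ has 3 below it and 2 above. Count: 3.

3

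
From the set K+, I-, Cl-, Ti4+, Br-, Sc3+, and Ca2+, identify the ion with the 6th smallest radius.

Br-

Ti4+ has 18 e⁻ (Z=22), Sc3+ has 18 e⁻ (Z=21), Ca2+ has 18 e⁻ (Z=20), K+ has 18 e⁻ (Z=19), Cl- has 18 e⁻ (Z=17), Br- has 36 e⁻ (Z=35), I- has 54 e⁻ (Z=53). Ti4+ < Sc3+ (isoelectronic, higher Z=22 is smaller); Sc3+ < Ca2+ (isoelectronic, higher Z=21 is smaller); Ca2+ < K+ (both 18 e⁻, Z=20>19); K+ < Cl- (isoelectronic, higher Z=19 is smaller); Cl- < Br- (same group, 1 shell fewer); Br- < I- (same group, 1 shell fewer).
Full ascending order: Ti4+ < Sc3+ < Ca2+ < K+ < Cl- < Br- < I-. Counting from the smallest, position 6 is Br-.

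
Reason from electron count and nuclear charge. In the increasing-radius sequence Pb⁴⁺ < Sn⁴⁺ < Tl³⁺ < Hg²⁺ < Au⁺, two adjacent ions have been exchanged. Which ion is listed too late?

Check each adjacent pair. Pb⁴⁺ and Sn⁴⁺ are reversed: Sn⁴⁺ and Pb⁴⁺ are in one column with the same charge; the lighter period-5 ion has one fewer shell and is smaller. No other neighbouring pair contradicts the periodic trends, so Sn⁴⁺ is the ion listed too late.

Sn⁴⁺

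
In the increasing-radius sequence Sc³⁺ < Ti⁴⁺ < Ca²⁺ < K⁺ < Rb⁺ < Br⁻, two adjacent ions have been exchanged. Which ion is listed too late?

Ti⁴⁺

Compare adjacent ions: they are isoelectronic (18 e⁻) and Ti has more protons than Sc (22 vs 21), making Ti⁴⁺ smaller — yet in this increasing list Sc³⁺ sits before Ti⁴⁺. Nothing else is reversed, so Ti⁴⁺ should move one place to the left.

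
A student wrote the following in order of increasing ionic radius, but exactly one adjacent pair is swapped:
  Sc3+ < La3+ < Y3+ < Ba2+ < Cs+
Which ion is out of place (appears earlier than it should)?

The pair La3+, Y3+ is the wrong way round — both in group 3 with the same charge; Y3+ (period 5) has the smaller radius. All other adjacent pairs agree with periodic trends, so La3+ is the misplaced ion.

La3+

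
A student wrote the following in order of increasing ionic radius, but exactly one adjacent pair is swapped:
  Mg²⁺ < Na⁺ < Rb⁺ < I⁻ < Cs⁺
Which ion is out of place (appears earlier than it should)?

I⁻

The pair I⁻, Cs⁺ is the wrong way round — both have 54 electrons but Z(Cs)=55 > Z(I)=53, so Cs⁺ should be the smaller of the two. All other adjacent pairs agree with periodic trends, so I⁻ is the misplaced ion.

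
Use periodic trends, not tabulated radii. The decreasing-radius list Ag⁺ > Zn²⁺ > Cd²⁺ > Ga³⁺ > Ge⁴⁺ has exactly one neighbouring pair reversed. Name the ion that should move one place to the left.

Scanning neighbour by neighbour, only Zn²⁺/Cd²⁺ violates a trend: same group and charge — period 4 sits above period 5, so Zn²⁺ is smaller. That makes Cd²⁺ the one sitting a position late relative to where it belongs.

Cd²⁺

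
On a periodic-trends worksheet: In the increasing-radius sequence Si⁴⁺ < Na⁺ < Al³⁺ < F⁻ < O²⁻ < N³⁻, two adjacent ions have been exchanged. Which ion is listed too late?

Al³⁺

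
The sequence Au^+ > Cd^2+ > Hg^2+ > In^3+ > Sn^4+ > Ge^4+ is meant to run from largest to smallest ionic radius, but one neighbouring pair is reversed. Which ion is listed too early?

Cd^2+

Check each adjacent pair. Cd^2+ and Hg^2+ are reversed: both in group 12 with the same charge; Cd^2+ (period 5) has the smaller radius. No other neighbouring pair contradicts the periodic trends, so Cd^2+ is the ion listed too early.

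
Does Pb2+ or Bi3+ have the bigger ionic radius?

Each ion has 80 electrons. The ranking follows nuclear charge in reverse — greater Z gives a smaller radius. Bi3+ (Z=83), Pb2+ (Z=82).

Pb2+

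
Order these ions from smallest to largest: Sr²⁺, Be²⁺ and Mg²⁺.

All are in the same group with charge +2. Radius grows down the group as n (the outermost shell) increases.

Be²⁺ < Mg²⁺ < Sr²⁺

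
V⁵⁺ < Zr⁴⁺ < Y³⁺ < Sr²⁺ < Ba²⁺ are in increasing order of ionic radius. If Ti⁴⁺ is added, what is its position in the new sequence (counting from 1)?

2

V⁵⁺ has 18 e⁻ (Z=23), Ti⁴⁺ has 18 e⁻ (Z=22), Zr⁴⁺ has 36 e⁻ (Z=40), Y³⁺ has 36 e⁻ (Z=39), Sr²⁺ has 36 e⁻ (Z=38), Ba²⁺ has 54 e⁻ (Z=56). V⁵⁺ < Ti⁴⁺ (both 18 e⁻, Z=23>22); Ti⁴⁺ < Zr⁴⁺ (same group, period 4 vs 5); Zr⁴⁺ < Y³⁺ (both 36 e⁻, Z=40>39); Y³⁺ < Sr²⁺ (both 36 e⁻, Z=39>38); Sr²⁺ < Ba²⁺ (same group, 1 shell fewer).
With Ti⁴⁺ included the full order is V⁵⁺ < Ti⁴⁺ < Zr⁴⁺ < Y³⁺ < Sr²⁺ < Ba²⁺, so it takes position 2.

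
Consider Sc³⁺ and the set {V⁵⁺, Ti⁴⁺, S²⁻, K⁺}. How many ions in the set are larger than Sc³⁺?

These species are isoelectronic with 18 electrons. The only difference is the number of protons: V⁵⁺ (Z=23), Ti⁴⁺ (Z=22), Sc³⁺ (Z=21), K⁺ (Z=19), S²⁻ (Z=16). The strongest nuclear pull (V⁵⁺) gives the smallest ion.
Placing each against Sc³⁺: smaller — V⁵⁺, Ti⁴⁺; larger — K⁺, S²⁻. So 2 are larger.

2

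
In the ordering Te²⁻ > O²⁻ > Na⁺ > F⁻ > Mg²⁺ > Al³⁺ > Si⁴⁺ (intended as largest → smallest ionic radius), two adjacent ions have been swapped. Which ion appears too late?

F⁻

Check each adjacent pair. Na⁺ and F⁻ are reversed: they are isoelectronic (10 e⁻) and Na has more protons than F (11 vs 9), making Na⁺ smaller. No other neighbouring pair contradicts the periodic trends, so F⁻ is the ion listed too late.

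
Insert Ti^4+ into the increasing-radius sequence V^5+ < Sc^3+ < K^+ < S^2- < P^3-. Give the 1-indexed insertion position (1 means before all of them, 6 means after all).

All of these have 18 electrons (isoelectronic). With the same electron cloud, the ion with the most protons pulls it in tightest. Nuclear charges: V^5+ (Z=23), Ti^4+ (Z=22), Sc^3+ (Z=21), K^+ (Z=19), S^2- (Z=16), P^3- (Z=15). Highest Z is smallest.
Putting Ti^4+ in gives V^5+ < Ti^4+ < Sc^3+ < K^+ < S^2- < P^3-; it lands at slot 2.

2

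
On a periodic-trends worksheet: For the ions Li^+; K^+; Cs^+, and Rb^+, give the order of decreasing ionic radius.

Same group, same charge. Going down the group adds an extra shell of electrons, so the ion gets larger: Li^+ is highest in the group and smallest.

Cs^+ > Rb^+ > K^+ > Li^+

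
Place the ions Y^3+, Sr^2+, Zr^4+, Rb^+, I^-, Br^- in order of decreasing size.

I^- > Br^- > Rb^+ > Sr^2+ > Y^3+ > Zr^4+

Work out protons and electrons: Zr^4+ has 36 e⁻ (Z=40), Y^3+ has 36 e⁻ (Z=39), Sr^2+ has 36 e⁻ (Z=38), Rb^+ has 36 e⁻ (Z=37), Br^- has 36 e⁻ (Z=35), I^- has 54 e⁻ (Z=53). Zr^4+ < Y^3+ (isoelectronic, higher Z=40 is smaller); Y^3+ < Sr^2+ (both 36 e⁻, Z=39>38); Sr^2+ < Rb^+ (both 36 e⁻, Z=38>37); Rb^+ < Br^- (isoelectronic, higher Z=37 is smaller); Br^- < I^- (same group, period 4 vs 5).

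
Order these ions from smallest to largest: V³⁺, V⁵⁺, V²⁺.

Same element, different charge: the more highly charged cation has fewer electrons and a greater effective nuclear charge per electron, making V⁵⁺ the smallest.

V⁵⁺ < V³⁺ < V²⁺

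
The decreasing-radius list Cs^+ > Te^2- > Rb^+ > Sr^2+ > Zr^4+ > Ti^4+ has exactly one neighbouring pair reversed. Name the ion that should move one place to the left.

Te^2-

The pair Cs^+, Te^2- is the wrong way round — both have 54 electrons but Z(Cs)=55 > Z(Te)=52, so Cs^+ should be the smaller of the two. All other adjacent pairs agree with periodic trends, so Te^2- is the misplaced ion.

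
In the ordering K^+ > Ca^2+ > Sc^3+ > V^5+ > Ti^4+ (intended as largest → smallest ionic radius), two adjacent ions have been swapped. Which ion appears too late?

Ti^4+

Scanning neighbour by neighbour, only V^5+/Ti^4+ violates a trend: V^5+ and Ti^4+ share 18 electrons; the higher nuclear charge on V (Z=23) contracts it more, so V^5+ < Ti^4+. That makes Ti^4+ the one sitting a position late relative to where it belongs.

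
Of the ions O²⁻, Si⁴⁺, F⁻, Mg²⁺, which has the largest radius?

O²⁻

Isoelectronic series (10 e⁻ each). Size is set by nuclear charge: more protons means a smaller ion. Si⁴⁺ (Z=14), Mg²⁺ (Z=12), F⁻ (Z=9), O²⁻ (Z=8).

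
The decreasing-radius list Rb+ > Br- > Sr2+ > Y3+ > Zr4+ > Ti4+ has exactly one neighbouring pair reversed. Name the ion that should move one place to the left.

Compare adjacent ions: Rb+ and Br- share 36 electrons; the higher nuclear charge on Rb (Z=37) contracts it more, so Rb+ < Br- — yet in this decreasing list Rb+ sits before Br-. Nothing else is reversed, so Br- should move one place to the left.

Br-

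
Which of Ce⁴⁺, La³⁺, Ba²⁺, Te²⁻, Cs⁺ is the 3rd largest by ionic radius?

Ba²⁺

These species are isoelectronic with 54 electrons. The only difference is the number of protons: Ce⁴⁺ (Z=58), La³⁺ (Z=57), Ba²⁺ (Z=56), Cs⁺ (Z=55), Te²⁻ (Z=52). The strongest nuclear pull (Ce⁴⁺) gives the smallest ion.
Ordering: Ce⁴⁺ < La³⁺ < Ba²⁺ < Cs⁺ < Te²⁻. The 3rd largest is Ba²⁺.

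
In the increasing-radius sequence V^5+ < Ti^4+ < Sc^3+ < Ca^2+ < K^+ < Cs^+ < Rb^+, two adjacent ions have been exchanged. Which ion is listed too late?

Rb^+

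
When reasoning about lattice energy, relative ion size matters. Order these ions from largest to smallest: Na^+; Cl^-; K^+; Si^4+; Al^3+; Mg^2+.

Electron counts and nuclear charges: Si^4+ has 10 e⁻ (Z=14), Al^3+ has 10 e⁻ (Z=13), Mg^2+ has 10 e⁻ (Z=12), Na^+ has 10 e⁻ (Z=11), K^+ has 18 e⁻ (Z=19), Cl^- has 18 e⁻ (Z=17). Si^4+ < Al^3+ (both 10 e⁻, Z=14>13); Al^3+ < Mg^2+ (both 10 e⁻, Z=13>12); Mg^2+ < Na^+ (isoelectronic, higher Z=12 is smaller); Na^+ < K^+ (same group, period 3 vs 4); K^+ < Cl^- (both 18 e⁻, Z=19>17).

Cl^- > K^+ > Na^+ > Mg^2+ > Al^3+ > Si^4+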